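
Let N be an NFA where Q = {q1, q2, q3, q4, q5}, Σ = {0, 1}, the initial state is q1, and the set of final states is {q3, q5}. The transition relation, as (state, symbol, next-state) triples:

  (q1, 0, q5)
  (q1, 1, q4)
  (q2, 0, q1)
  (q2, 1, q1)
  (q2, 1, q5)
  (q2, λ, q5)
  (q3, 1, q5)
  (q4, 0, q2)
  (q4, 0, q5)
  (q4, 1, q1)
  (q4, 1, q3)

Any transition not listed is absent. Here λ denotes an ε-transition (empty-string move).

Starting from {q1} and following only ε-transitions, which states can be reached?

Begin with {q1}.
No ε-moves leave this set, so the closure equals the set itself.

{q1}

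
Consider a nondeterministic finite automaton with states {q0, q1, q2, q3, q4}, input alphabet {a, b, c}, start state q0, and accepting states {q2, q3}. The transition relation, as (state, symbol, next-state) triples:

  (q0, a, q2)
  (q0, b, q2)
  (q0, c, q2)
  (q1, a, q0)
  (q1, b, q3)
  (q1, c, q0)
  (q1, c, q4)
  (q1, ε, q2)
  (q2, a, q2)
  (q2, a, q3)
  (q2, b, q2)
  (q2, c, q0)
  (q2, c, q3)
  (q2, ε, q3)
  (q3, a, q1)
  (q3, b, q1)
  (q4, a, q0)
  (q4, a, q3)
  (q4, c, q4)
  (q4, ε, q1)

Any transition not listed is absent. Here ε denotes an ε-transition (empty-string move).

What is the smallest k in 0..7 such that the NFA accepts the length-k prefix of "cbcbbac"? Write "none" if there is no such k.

Start in {q0}.
Read 'c': q0→{q2}; union {q2}; ε-closure = {q2, q3}.
None of the earlier sets intersect F, but {q2, q3} does.

1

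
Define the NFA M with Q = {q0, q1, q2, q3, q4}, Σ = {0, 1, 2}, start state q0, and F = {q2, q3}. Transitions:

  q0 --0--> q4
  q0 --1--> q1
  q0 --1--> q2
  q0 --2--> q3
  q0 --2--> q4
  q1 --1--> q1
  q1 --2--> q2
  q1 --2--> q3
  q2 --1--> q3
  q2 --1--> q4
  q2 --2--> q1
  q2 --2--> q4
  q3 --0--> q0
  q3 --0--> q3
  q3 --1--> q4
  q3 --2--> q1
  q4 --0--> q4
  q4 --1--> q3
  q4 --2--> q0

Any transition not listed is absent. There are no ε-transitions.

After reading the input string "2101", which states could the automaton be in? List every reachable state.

Start in {q0}.
Read '2': {q0} → {q3, q4}.
Read '1': {q3, q4} → {q3, q4}.
Read '0': {q3, q4} → {q0, q3, q4}.
Read '1': {q0, q3, q4} → {q1, q2, q3, q4}.

{q1, q2, q3, q4}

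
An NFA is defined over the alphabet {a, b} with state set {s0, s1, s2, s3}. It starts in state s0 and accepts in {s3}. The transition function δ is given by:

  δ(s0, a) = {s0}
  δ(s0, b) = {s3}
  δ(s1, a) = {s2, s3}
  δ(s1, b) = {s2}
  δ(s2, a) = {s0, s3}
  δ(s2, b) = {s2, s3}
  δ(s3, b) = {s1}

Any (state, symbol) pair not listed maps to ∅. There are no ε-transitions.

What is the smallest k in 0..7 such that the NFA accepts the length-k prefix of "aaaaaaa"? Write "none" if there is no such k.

Start in {s0}.
Read 'a': {s0} → {s0}.
Read 'a': {s0} → {s0}.
Read 'a': {s0} → {s0}.
Read 'a': {s0} → {s0}.
Read 'a': {s0} → {s0}.
Read 'a': {s0} → {s0}.
Read 'a': {s0} → {s0}.
No reachable set along the way intersects F.

none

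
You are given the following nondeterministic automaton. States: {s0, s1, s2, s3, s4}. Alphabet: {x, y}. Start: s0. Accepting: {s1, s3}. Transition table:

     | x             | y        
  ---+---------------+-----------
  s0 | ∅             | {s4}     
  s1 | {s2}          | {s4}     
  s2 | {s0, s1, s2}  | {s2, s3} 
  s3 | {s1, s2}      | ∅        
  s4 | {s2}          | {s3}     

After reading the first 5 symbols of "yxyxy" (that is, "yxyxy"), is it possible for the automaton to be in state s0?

Start in {s0}.
Read 'y': s0→{s4}; now {s4}.
Read 'x': s4→{s2}; now {s2}.
Read 'y': s2→{s2, s3}; now {s2, s3}.
Read 'x': s2→{s0, s1, s2}, s3→{s1, s2}; now {s0, s1, s2}.
Read 'y': s0→{s4}, s1→{s4}, s2→{s2, s3}; now {s2, s3, s4}.
State s0 is not in {s2, s3, s4}.

No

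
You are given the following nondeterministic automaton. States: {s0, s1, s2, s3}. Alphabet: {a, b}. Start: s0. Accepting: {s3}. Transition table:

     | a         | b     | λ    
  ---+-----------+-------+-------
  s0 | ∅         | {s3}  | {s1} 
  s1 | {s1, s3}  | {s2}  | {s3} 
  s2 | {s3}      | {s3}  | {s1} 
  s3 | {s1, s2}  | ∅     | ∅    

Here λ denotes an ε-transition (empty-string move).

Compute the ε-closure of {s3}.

{s3}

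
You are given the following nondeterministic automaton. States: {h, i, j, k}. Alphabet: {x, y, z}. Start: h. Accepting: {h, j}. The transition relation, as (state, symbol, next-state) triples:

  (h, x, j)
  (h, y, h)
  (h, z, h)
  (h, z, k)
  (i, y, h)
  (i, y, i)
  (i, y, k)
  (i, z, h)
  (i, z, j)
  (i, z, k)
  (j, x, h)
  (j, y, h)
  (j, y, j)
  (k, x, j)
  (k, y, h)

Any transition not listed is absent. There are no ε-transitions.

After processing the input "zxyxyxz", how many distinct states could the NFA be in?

Start in {h}.
Read 'z': h→{h, k}; now {h, k}.
Read 'x': h→{j}, k→{j}; now {j}.
Read 'y': j→{h, j}; now {h, j}.
Read 'x': h→{j}, j→{h}; now {h, j}.
Read 'y': h→{h}, j→{h, j}; now {h, j}.
Read 'x': h→{j}, j→{h}; now {h, j}.
Read 'z': h→{h, k}, j→∅; now {h, k}.
That set has 2 states.

2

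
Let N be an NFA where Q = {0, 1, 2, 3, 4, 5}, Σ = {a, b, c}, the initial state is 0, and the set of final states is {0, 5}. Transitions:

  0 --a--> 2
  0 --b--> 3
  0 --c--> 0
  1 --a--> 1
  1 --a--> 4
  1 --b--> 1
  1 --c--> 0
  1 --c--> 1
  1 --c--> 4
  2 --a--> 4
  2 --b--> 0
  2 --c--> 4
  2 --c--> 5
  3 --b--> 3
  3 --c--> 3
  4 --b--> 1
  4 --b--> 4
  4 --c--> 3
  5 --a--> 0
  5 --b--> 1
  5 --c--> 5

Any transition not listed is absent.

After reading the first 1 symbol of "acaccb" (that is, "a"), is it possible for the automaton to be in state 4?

No

Start in {0}.
Read 'a': {0} → {2}.
State 4 is not in {2}.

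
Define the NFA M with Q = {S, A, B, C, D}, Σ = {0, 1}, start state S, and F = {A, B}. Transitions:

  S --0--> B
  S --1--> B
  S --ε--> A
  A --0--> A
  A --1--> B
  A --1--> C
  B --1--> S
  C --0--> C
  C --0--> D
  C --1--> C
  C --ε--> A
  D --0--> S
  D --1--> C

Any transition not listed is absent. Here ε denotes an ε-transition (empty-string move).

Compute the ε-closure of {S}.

{S, A}

Begin with {S}.
ε-move S → A; add A.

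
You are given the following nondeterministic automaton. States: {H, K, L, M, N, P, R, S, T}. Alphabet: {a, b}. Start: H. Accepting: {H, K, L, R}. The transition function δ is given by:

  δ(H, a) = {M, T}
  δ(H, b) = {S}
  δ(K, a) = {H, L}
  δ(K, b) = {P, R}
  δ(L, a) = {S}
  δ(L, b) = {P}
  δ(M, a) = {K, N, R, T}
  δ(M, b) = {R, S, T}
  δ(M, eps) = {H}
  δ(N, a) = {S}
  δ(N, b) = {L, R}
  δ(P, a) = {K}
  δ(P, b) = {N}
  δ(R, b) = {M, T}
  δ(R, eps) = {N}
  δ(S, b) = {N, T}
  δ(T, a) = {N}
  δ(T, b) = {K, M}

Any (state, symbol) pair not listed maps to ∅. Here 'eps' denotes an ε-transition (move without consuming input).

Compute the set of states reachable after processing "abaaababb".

Start in {H}.
Read 'a': H→{M, T}; union {M, T}; ε-closure = {H, M, T}.
Read 'b': H→{S}, M→{R, S, T}, T→{K, M}; union {K, M, R, S, T}; ε-closure = {H, K, M, N, R, S, T}.
Read 'a': H→{M, T}, K→{H, L}, M→{K, N, R, T}, N→{S}, R→∅, S→∅, T→{N}; now {H, K, L, M, N, R, S, T}.
Read 'a': H→{M, T}, K→{H, L}, L→{S}, M→{K, N, R, T}, N→{S}, R→∅, S→∅, T→{N}; now {H, K, L, M, N, R, S, T}.
Read 'a': H→{M, T}, K→{H, L}, L→{S}, M→{K, N, R, T}, N→{S}, R→∅, S→∅, T→{N}; now {H, K, L, M, N, R, S, T}.
Read 'b': H→{S}, K→{P, R}, L→{P}, M→{R, S, T}, N→{L, R}, R→{M, T}, S→{N, T}, T→{K, M}; union {K, L, M, N, P, R, S, T}; ε-closure = {H, K, L, M, N, P, R, S, T}.
Read 'a': H→{M, T}, K→{H, L}, L→{S}, M→{K, N, R, T}, N→{S}, P→{K}, R→∅, S→∅, T→{N}; now {H, K, L, M, N, R, S, T}.
Read 'b': H→{S}, K→{P, R}, L→{P}, M→{R, S, T}, N→{L, R}, R→{M, T}, S→{N, T}, T→{K, M}; union {K, L, M, N, P, R, S, T}; ε-closure = {H, K, L, M, N, P, R, S, T}.
Read 'b': H→{S}, K→{P, R}, L→{P}, M→{R, S, T}, N→{L, R}, P→{N}, R→{M, T}, S→{N, T}, T→{K, M}; union {K, L, M, N, P, R, S, T}; ε-closure = {H, K, L, M, N, P, R, S, T}.

{H, K, L, M, N, P, R, S, T}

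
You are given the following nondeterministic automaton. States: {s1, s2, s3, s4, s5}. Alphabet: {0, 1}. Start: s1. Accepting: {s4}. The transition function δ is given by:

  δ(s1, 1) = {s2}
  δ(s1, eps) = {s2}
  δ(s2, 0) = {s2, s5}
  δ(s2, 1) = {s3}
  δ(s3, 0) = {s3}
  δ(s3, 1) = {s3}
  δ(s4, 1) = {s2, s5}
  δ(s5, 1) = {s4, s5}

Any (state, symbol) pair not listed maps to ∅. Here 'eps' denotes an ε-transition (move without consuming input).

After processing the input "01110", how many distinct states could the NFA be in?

3

Start: ε-closure({s1}) = {s1, s2}.
Read '0': s1→∅, s2→{s2, s5}; now {s2, s5}.
Read '1': s2→{s3}, s5→{s4, s5}; now {s3, s4, s5}.
Read '1': s3→{s3}, s4→{s2, s5}, s5→{s4, s5}; now {s2, s3, s4, s5}.
Read '1': s2→{s3}, s3→{s3}, s4→{s2, s5}, s5→{s4, s5}; now {s2, s3, s4, s5}.
Read '0': s2→{s2, s5}, s3→{s3}, s4→∅, s5→∅; now {s2, s3, s5}.
That set has 3 states.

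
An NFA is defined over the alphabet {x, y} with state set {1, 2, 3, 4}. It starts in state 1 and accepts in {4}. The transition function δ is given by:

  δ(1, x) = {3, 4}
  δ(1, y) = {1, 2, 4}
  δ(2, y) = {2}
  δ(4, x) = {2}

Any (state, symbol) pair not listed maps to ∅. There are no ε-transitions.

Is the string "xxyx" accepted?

Start in {1}.
Read 'x': {1} → {3, 4}.
Read 'x': {3, 4} → {2}.
Read 'y': {2} → {2}.
Read 'x': {2} → ∅.
The final set ∅ contains no accepting state.

No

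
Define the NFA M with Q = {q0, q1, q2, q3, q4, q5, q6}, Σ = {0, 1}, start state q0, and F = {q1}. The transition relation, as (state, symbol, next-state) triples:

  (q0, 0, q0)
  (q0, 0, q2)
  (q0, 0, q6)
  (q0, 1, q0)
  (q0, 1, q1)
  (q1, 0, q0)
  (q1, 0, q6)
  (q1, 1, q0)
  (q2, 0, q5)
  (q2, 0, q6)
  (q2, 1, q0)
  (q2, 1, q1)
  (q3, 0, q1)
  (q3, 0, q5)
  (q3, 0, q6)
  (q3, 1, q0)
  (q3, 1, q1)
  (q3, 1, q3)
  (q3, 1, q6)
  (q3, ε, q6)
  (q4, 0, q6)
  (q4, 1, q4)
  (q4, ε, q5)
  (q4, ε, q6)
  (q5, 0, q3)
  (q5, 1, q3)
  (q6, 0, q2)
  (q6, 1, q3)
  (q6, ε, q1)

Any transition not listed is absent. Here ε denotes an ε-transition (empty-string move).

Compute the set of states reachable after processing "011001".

Start in {q0}.
Read '0': q0→{q0, q2, q6}; union {q0, q2, q6}; ε-closure = {q0, q1, q2, q6}.
Read '1': q0→{q0, q1}, q1→{q0}, q2→{q0, q1}, q6→{q3}; union {q0, q1, q3}; ε-closure = {q0, q1, q3, q6}.
Read '1': q0→{q0, q1}, q1→{q0}, q3→{q0, q1, q3, q6}, q6→{q3}; now {q0, q1, q3, q6}.
Read '0': q0→{q0, q2, q6}, q1→{q0, q6}, q3→{q1, q5, q6}, q6→{q2}; now {q0, q1, q2, q5, q6}.
Read '0': q0→{q0, q2, q6}, q1→{q0, q6}, q2→{q5, q6}, q5→{q3}, q6→{q2}; union {q0, q2, q3, q5, q6}; ε-closure = {q0, q1, q2, q3, q5, q6}.
Read '1': q0→{q0, q1}, q1→{q0}, q2→{q0, q1}, q3→{q0, q1, q3, q6}, q5→{q3}, q6→{q3}; now {q0, q1, q3, q6}.

{q0, q1, q3, q6}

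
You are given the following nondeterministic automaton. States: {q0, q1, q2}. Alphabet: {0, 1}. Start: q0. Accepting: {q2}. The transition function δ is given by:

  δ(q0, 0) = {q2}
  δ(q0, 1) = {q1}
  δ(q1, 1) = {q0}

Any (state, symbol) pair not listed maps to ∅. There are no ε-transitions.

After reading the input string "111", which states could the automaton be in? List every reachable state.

{q1}

Start in {q0}.
Read '1': q0→{q1}; now {q1}.
Read '1': q1→{q0}; now {q0}.
Read '1': q0→{q1}; now {q1}.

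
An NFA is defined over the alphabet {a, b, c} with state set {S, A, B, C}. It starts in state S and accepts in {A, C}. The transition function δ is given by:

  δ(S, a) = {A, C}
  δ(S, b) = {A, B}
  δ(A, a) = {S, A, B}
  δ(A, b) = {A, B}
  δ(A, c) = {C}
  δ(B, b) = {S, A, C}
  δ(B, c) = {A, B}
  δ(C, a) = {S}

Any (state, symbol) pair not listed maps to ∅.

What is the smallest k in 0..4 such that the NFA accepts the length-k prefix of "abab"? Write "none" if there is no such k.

Start in {S}.
Read 'a': S→{A, C}; now {A, C}.
None of the earlier sets intersect F, but {A, C} does.

1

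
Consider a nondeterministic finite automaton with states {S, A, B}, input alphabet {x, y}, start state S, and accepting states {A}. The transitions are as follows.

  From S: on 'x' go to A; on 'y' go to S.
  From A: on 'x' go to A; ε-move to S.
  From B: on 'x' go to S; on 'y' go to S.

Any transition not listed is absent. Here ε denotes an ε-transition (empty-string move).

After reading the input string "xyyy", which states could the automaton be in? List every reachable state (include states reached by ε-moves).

Start in {S}.
Read 'x': {S} → {S, A}.
Read 'y': {S, A} → {S}.
Read 'y': {S} → {S}.
Read 'y': {S} → {S}.

{S}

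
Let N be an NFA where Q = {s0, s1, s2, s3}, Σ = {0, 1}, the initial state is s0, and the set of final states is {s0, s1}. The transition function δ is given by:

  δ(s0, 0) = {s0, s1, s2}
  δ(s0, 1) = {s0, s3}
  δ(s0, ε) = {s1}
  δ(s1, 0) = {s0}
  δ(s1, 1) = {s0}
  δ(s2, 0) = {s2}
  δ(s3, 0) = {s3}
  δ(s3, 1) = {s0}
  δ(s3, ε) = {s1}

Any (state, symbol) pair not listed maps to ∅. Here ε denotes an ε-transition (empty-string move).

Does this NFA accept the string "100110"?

Yes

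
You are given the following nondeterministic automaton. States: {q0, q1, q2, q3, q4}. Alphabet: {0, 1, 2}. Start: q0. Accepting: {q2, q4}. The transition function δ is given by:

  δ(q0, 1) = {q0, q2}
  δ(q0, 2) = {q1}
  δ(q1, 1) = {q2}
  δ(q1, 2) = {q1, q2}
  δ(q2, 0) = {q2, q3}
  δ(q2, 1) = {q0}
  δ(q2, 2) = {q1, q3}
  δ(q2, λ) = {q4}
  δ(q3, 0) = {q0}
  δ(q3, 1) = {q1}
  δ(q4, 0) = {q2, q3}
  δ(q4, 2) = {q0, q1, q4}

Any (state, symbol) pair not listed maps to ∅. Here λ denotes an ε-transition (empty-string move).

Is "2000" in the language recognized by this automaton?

Start in {q0}.
Read '2': {q0} → {q1}.
Read '0': {q1} → ∅.
The set is empty and remains empty for the remaining 2 symbols.
The final set ∅ contains no accepting state.

No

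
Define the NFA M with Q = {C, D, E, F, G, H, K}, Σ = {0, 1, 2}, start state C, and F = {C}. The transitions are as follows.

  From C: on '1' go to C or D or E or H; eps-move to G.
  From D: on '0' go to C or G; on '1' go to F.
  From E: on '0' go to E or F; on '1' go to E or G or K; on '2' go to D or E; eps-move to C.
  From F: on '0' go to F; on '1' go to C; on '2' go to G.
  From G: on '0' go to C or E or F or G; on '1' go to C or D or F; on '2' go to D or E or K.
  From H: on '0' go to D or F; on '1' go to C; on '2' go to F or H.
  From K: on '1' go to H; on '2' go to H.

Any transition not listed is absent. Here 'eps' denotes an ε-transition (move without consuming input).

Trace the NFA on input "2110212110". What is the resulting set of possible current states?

{C, D, E, F, G}

Start: ε-closure({C}) = {C, G}.
Read '2': {C, G} → {C, D, E, G, K}.
Read '1': {C, D, E, G, K} → {C, D, E, F, G, H, K}.
Read '1': {C, D, E, F, G, H, K} → {C, D, E, F, G, H, K}.
Read '0': {C, D, E, F, G, H, K} → {C, D, E, F, G}.
Read '2': {C, D, E, F, G} → {C, D, E, G, K}.
Read '1': {C, D, E, G, K} → {C, D, E, F, G, H, K}.
Read '2': {C, D, E, F, G, H, K} → {C, D, E, F, G, H, K}.
Read '1': {C, D, E, F, G, H, K} → {C, D, E, F, G, H, K}.
Read '1': {C, D, E, F, G, H, K} → {C, D, E, F, G, H, K}.
Read '0': {C, D, E, F, G, H, K} → {C, D, E, F, G}.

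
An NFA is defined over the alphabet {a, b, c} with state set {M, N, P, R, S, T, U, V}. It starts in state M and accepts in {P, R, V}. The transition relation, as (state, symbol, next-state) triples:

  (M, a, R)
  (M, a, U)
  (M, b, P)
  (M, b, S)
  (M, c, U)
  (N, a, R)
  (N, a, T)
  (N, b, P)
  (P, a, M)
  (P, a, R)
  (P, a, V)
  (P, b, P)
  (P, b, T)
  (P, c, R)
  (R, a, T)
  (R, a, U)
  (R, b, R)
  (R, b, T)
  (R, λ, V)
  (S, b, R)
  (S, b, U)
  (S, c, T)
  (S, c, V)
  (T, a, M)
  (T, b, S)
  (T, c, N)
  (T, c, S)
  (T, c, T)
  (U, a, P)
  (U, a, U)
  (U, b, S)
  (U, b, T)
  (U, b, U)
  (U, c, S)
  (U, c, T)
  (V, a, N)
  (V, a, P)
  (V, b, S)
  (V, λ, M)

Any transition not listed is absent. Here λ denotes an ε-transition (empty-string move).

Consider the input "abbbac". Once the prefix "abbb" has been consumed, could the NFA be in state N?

Start in {M}.
Read 'a': {M} → {M, R, U, V}.
Read 'b': {M, R, U, V} → {M, P, R, S, T, U, V}.
Read 'b': {M, P, R, S, T, U, V} → {M, P, R, S, T, U, V}.
Read 'b': {M, P, R, S, T, U, V} → {M, P, R, S, T, U, V}.
State N is not in {M, P, R, S, T, U, V}.

No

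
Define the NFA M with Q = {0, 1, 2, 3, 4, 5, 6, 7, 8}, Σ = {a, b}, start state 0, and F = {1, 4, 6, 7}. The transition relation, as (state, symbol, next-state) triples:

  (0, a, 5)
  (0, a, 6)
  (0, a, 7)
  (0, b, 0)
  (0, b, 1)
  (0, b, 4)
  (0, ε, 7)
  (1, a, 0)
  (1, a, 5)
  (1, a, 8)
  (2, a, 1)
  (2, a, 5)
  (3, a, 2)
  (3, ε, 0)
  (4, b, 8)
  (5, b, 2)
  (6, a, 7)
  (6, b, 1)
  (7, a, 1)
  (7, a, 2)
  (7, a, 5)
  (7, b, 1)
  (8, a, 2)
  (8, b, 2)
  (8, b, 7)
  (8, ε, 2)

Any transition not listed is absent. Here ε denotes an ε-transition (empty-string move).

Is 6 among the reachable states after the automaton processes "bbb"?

No

Start: ε-closure({0}) = {0, 7}.
Read 'b': {0, 7} → {0, 1, 4, 7}.
Read 'b': {0, 1, 4, 7} → {0, 1, 2, 4, 7, 8}.
Read 'b': {0, 1, 2, 4, 7, 8} → {0, 1, 2, 4, 7, 8}.
State 6 is not in {0, 1, 2, 4, 7, 8}.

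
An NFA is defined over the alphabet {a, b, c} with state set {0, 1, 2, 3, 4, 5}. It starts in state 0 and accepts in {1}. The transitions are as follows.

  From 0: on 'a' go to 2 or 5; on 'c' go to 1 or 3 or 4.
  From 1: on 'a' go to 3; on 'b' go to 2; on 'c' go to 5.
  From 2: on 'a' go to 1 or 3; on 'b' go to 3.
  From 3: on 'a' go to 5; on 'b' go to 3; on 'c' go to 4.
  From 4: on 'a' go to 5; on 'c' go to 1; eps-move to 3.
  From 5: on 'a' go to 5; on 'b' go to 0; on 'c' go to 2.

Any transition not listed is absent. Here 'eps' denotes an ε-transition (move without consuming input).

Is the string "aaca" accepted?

Yes

Start in {0}.
Read 'a': 0→{2, 5}; now {2, 5}.
Read 'a': 2→{1, 3}, 5→{5}; now {1, 3, 5}.
Read 'c': 1→{5}, 3→{4}, 5→{2}; union {2, 4, 5}; ε-closure = {2, 3, 4, 5}.
Read 'a': 2→{1, 3}, 3→{5}, 4→{5}, 5→{5}; now {1, 3, 5}.
The final set {1, 3, 5} contains the accepting state 1.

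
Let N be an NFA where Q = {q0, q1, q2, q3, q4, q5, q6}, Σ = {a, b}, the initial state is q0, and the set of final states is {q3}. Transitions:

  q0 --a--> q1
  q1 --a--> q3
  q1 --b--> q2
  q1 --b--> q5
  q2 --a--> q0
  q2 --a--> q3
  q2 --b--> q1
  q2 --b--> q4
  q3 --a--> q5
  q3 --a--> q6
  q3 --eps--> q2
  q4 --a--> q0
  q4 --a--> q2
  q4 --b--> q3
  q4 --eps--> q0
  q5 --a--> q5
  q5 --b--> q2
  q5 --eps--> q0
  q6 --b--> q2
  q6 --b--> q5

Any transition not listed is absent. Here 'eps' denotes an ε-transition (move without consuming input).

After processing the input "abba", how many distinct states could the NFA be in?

4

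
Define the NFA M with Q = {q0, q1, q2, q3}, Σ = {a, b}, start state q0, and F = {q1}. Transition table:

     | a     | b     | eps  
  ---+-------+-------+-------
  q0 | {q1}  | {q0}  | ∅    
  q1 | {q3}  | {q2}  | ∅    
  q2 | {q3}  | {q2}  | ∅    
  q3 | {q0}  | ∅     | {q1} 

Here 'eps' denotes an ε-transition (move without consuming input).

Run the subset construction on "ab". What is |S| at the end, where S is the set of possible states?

1

Start in {q0}.
Read 'a': q0→{q1}; now {q1}.
Read 'b': q1→{q2}; now {q2}.
That set has 1 state.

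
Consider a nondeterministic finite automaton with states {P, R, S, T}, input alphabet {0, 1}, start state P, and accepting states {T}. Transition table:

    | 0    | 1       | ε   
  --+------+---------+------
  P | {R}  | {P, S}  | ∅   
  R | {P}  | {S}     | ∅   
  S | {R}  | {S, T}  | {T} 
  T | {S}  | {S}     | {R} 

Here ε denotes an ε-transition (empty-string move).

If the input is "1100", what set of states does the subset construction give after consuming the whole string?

{P, R, S, T}

Start in {P}.
Read '1': P→{P, S}; union {P, S}; ε-closure = {P, R, S, T}.
Read '1': P→{P, S}, R→{S}, S→{S, T}, T→{S}; union {P, S, T}; ε-closure = {P, R, S, T}.
Read '0': P→{R}, R→{P}, S→{R}, T→{S}; union {P, R, S}; ε-closure = {P, R, S, T}.
Read '0': P→{R}, R→{P}, S→{R}, T→{S}; union {P, R, S}; ε-closure = {P, R, S, T}.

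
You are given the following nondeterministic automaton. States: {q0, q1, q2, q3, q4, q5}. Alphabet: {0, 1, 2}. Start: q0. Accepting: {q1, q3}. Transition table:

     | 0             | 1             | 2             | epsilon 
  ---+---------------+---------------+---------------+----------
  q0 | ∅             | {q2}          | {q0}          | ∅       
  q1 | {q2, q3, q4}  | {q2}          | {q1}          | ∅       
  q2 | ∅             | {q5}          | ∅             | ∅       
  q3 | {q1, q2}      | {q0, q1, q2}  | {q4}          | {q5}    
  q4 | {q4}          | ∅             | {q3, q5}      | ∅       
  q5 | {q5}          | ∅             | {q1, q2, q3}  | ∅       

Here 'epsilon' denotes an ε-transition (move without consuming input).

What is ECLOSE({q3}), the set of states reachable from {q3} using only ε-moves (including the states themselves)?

Begin with {q3}.
ε-move q3 → q5; add q5.

{q3, q5}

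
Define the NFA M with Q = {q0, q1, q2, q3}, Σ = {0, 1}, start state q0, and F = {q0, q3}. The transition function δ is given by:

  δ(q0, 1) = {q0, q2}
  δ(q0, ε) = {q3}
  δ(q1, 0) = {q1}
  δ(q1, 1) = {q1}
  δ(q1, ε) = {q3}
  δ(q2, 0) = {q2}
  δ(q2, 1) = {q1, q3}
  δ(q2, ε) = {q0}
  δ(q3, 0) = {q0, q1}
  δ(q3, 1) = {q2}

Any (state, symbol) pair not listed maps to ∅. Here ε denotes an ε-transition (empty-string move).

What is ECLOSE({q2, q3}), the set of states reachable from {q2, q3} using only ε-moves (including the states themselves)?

Begin with {q2, q3}.
ε-move q2 → q0; add q0.

{q0, q2, q3}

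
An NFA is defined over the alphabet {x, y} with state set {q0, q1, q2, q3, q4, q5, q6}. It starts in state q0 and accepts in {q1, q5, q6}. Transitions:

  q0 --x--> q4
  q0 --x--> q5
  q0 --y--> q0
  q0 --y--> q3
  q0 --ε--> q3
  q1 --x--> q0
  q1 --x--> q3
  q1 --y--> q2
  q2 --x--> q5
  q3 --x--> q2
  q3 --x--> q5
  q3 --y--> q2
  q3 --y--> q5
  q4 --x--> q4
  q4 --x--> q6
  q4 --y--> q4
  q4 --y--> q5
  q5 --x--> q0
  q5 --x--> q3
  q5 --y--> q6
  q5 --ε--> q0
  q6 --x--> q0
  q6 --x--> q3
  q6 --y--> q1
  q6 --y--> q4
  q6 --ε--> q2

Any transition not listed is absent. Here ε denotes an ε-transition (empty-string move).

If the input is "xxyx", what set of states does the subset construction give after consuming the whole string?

Start: ε-closure({q0}) = {q0, q3}.
Read 'x': {q0, q3} → {q0, q2, q3, q4, q5}.
Read 'x': {q0, q2, q3, q4, q5} → {q0, q2, q3, q4, q5, q6}.
Read 'y': {q0, q2, q3, q4, q5, q6} → {q0, q1, q2, q3, q4, q5, q6}.
Read 'x': {q0, q1, q2, q3, q4, q5, q6} → {q0, q2, q3, q4, q5, q6}.

{q0, q2, q3, q4, q5, q6}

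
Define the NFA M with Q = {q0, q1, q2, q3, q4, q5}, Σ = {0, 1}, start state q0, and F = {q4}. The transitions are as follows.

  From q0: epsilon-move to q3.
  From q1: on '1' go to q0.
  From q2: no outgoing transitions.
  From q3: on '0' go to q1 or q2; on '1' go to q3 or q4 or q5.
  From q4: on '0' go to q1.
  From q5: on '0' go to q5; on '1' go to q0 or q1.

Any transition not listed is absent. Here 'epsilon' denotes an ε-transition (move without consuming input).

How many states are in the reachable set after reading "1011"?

4

Start: ε-closure({q0}) = {q0, q3}.
Read '1': {q0, q3} → {q3, q4, q5}.
Read '0': {q3, q4, q5} → {q1, q2, q5}.
Read '1': {q1, q2, q5} → {q0, q1, q3}.
Read '1': {q0, q1, q3} → {q0, q3, q4, q5}.
That set has 4 states.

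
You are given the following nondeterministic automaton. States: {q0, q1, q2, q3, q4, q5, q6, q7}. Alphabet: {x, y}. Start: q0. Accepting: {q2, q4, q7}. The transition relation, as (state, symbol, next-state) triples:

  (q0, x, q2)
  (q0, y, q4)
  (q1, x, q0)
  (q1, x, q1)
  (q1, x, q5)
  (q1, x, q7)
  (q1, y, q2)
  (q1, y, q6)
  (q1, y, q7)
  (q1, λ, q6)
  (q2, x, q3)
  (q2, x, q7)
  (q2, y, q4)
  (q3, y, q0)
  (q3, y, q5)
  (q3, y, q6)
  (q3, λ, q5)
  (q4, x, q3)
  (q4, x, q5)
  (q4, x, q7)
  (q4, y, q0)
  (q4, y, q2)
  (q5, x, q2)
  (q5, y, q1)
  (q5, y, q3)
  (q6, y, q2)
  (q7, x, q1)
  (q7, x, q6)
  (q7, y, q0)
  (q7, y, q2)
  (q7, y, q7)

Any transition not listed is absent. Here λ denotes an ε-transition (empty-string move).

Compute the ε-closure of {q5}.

{q5}

Begin with {q5}.
No ε-moves leave this set, so the closure equals the set itself.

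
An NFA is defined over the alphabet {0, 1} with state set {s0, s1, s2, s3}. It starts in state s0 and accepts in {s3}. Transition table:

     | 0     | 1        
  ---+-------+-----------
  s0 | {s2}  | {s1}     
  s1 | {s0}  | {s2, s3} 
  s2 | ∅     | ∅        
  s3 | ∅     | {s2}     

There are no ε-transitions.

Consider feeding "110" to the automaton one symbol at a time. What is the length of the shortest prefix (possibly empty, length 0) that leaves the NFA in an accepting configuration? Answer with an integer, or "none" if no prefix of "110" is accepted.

2

Start in {s0}.
Read '1': s0→{s1}; now {s1}.
Read '1': s1→{s2, s3}; now {s2, s3}.
None of the earlier sets intersect F, but {s2, s3} does.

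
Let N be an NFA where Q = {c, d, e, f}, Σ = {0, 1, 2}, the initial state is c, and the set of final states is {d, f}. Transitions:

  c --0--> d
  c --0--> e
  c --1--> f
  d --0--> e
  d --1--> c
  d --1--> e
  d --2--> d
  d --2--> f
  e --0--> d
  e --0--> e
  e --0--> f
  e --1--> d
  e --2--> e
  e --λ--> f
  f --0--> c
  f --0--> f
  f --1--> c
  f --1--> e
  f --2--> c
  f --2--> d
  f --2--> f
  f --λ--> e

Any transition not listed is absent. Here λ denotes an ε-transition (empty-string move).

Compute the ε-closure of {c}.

{c}

Begin with {c}.
No ε-moves leave this set, so the closure equals the set itself.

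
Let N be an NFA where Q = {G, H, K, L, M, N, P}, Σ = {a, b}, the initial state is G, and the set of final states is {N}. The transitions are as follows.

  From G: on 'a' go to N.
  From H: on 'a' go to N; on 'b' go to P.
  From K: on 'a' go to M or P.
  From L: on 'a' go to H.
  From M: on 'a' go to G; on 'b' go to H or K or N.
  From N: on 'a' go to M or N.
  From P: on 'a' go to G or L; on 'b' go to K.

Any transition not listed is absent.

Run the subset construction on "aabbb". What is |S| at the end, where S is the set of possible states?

1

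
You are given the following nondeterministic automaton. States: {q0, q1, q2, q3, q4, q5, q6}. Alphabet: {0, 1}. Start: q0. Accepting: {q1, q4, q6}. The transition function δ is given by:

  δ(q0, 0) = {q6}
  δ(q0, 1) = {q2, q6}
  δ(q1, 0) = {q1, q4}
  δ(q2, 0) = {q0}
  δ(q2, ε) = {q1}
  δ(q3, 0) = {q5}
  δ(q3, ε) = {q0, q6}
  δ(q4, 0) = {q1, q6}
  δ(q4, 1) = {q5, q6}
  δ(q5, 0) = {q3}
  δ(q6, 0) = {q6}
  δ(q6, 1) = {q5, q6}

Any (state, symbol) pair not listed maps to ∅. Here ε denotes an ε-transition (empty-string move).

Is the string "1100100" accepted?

Start in {q0}.
Read '1': {q0} → {q1, q2, q6}.
Read '1': {q1, q2, q6} → {q5, q6}.
Read '0': {q5, q6} → {q0, q3, q6}.
Read '0': {q0, q3, q6} → {q5, q6}.
Read '1': {q5, q6} → {q5, q6}.
Read '0': {q5, q6} → {q0, q3, q6}.
Read '0': {q0, q3, q6} → {q5, q6}.
The final set {q5, q6} contains the accepting state q6.

Yes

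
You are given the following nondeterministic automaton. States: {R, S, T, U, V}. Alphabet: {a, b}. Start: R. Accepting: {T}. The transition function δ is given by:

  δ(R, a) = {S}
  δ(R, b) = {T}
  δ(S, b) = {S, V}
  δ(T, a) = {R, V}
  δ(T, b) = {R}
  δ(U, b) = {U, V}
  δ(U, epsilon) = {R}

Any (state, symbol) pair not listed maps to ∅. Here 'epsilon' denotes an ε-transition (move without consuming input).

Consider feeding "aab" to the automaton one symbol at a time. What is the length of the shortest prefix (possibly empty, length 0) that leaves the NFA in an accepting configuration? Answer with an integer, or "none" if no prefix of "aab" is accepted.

none

Start in {R}.
Read 'a': {R} → {S}.
Read 'a': {S} → ∅.
The set is empty and remains empty for the remaining 1 symbol.
No reachable set along the way intersects F.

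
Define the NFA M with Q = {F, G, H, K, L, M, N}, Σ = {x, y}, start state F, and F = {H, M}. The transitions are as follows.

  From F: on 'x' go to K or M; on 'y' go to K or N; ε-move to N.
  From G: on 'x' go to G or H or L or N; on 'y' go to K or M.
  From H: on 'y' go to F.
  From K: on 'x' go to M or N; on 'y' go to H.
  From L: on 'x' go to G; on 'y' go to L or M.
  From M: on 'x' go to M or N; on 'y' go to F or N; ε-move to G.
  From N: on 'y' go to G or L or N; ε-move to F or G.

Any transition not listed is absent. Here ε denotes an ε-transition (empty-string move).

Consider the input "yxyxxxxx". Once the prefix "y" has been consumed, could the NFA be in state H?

Start: ε-closure({F}) = {F, G, N}.
Read 'y': {F, G, N} → {F, G, K, L, M, N}.
State H is not in {F, G, K, L, M, N}.

No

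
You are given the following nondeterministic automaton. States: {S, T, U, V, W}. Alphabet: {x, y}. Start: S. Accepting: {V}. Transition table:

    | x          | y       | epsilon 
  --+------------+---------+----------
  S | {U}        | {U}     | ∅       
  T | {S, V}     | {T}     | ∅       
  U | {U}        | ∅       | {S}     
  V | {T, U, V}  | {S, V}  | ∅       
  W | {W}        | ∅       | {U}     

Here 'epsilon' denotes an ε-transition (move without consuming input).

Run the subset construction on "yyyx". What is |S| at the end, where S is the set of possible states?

2

Start in {S}.
Read 'y': {S} → {S, U}.
Read 'y': {S, U} → {S, U}.
Read 'y': {S, U} → {S, U}.
Read 'x': {S, U} → {S, U}.
That set has 2 states.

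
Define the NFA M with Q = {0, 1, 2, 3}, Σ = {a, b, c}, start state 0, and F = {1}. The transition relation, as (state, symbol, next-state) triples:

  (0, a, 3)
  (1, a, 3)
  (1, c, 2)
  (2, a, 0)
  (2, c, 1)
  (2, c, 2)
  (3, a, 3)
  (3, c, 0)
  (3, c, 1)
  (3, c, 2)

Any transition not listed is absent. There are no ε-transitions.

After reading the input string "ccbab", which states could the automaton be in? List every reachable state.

∅

Start in {0}.
Read 'c': 0→∅; now ∅.
The set is empty and remains empty for the remaining 4 symbols.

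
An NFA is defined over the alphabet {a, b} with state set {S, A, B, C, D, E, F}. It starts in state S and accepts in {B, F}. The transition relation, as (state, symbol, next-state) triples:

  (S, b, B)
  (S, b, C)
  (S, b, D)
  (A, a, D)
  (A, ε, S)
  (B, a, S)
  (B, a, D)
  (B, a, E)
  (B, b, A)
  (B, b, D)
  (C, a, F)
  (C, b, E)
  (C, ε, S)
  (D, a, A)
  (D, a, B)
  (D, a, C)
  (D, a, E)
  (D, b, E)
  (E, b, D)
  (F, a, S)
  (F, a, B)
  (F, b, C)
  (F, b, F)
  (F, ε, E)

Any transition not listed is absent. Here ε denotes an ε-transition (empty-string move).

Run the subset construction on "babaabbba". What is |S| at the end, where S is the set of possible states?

Start in {S}.
Read 'b': S→{B, C, D}; union {B, C, D}; ε-closure = {S, B, C, D}.
Read 'a': S→∅, B→{S, D, E}, C→{F}, D→{A, B, C, E}; now {S, A, B, C, D, E, F}.
Read 'b': S→{B, C, D}, A→∅, B→{A, D}, C→{E}, D→{E}, E→{D}, F→{C, F}; union {A, B, C, D, E, F}; ε-closure = {S, A, B, C, D, E, F}.
Read 'a': S→∅, A→{D}, B→{S, D, E}, C→{F}, D→{A, B, C, E}, E→∅, F→{S, B}; now {S, A, B, C, D, E, F}.
Read 'a': S→∅, A→{D}, B→{S, D, E}, C→{F}, D→{A, B, C, E}, E→∅, F→{S, B}; now {S, A, B, C, D, E, F}.
Read 'b': S→{B, C, D}, A→∅, B→{A, D}, C→{E}, D→{E}, E→{D}, F→{C, F}; union {A, B, C, D, E, F}; ε-closure = {S, A, B, C, D, E, F}.
Read 'b': S→{B, C, D}, A→∅, B→{A, D}, C→{E}, D→{E}, E→{D}, F→{C, F}; union {A, B, C, D, E, F}; ε-closure = {S, A, B, C, D, E, F}.
Read 'b': S→{B, C, D}, A→∅, B→{A, D}, C→{E}, D→{E}, E→{D}, F→{C, F}; union {A, B, C, D, E, F}; ε-closure = {S, A, B, C, D, E, F}.
Read 'a': S→∅, A→{D}, B→{S, D, E}, C→{F}, D→{A, B, C, E}, E→∅, F→{S, B}; now {S, A, B, C, D, E, F}.
That set has 7 states.

7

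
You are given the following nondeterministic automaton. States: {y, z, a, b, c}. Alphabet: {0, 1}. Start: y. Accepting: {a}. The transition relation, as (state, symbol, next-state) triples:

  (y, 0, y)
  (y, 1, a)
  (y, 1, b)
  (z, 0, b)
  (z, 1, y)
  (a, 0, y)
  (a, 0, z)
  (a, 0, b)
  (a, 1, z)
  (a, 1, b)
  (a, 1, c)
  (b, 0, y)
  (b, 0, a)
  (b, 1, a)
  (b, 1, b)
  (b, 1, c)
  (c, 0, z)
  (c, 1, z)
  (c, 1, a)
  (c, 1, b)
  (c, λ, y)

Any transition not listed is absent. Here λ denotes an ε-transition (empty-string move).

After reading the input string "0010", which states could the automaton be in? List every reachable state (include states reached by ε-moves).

{y, z, a, b}

Start in {y}.
Read '0': y→{y}; now {y}.
Read '0': y→{y}; now {y}.
Read '1': y→{a, b}; now {a, b}.
Read '0': a→{y, z, b}, b→{y, a}; now {y, z, a, b}.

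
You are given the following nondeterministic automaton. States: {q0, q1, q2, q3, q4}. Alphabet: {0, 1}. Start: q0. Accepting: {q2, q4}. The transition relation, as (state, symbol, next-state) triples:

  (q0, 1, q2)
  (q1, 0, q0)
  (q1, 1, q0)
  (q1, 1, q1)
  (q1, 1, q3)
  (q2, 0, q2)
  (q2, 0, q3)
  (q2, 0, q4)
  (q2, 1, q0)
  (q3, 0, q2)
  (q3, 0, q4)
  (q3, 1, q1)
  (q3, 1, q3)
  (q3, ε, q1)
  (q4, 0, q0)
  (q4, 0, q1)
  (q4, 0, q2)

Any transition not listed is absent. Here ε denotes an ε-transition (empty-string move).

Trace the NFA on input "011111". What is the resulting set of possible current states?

∅

Start in {q0}.
Read '0': q0→∅; now ∅.
The set is empty and remains empty for the remaining 5 symbols.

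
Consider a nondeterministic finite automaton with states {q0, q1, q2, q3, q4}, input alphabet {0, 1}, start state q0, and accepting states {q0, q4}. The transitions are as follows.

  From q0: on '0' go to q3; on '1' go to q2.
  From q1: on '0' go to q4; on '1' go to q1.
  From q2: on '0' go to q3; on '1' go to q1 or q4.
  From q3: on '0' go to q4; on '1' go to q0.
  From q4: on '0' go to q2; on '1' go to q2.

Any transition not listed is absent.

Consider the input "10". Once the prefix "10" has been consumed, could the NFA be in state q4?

No

Start in {q0}.
Read '1': {q0} → {q2}.
Read '0': {q2} → {q3}.
State q4 is not in {q3}.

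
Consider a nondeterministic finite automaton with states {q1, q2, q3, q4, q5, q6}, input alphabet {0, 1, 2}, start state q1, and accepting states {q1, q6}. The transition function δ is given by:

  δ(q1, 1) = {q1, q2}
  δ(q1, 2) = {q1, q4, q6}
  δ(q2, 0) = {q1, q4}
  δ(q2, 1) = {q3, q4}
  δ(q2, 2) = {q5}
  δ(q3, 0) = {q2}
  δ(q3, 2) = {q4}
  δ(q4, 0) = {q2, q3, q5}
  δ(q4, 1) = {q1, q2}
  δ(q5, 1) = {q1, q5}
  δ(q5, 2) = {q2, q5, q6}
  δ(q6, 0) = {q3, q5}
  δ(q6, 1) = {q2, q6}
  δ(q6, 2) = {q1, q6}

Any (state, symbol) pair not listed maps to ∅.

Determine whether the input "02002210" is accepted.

Start in {q1}.
Read '0': {q1} → ∅.
The set is empty and remains empty for the remaining 7 symbols.
The final set ∅ contains no accepting state.

No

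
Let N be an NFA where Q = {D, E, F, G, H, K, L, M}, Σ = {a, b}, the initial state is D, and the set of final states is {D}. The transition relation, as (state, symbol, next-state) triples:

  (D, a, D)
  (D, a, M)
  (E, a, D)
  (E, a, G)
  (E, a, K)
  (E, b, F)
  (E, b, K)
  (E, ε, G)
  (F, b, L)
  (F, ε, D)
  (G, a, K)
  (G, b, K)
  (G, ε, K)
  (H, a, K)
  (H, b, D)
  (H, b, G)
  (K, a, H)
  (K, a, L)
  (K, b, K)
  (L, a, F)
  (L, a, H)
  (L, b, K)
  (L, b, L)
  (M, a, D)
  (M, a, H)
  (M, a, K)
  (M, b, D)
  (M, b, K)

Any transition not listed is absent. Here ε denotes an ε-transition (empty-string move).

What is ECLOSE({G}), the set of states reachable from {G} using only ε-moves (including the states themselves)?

Begin with {G}.
ε-move G → K; add K.

{G, K}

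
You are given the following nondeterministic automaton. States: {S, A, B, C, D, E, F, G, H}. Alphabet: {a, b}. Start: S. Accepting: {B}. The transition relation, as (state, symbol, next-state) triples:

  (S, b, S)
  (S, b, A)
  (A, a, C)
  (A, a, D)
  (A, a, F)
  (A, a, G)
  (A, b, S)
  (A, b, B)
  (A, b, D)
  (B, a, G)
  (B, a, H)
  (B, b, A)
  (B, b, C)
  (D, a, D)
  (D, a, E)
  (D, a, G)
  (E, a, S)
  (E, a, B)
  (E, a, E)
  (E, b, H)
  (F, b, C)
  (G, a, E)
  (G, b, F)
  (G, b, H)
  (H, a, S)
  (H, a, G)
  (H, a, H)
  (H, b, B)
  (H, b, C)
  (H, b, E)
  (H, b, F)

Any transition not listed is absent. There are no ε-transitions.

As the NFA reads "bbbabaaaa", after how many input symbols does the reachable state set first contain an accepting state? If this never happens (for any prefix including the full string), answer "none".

Start in {S}.
Read 'b': {S} → {S, A}.
Read 'b': {S, A} → {S, A, B, D}.
None of the earlier sets intersect F, but {S, A, B, D} does.

2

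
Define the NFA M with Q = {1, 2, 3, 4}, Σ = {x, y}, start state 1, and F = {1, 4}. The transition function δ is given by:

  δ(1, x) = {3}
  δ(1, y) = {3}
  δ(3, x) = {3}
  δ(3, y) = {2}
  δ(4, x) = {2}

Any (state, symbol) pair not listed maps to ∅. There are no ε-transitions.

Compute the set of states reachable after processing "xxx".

Start in {1}.
Read 'x': {1} → {3}.
Read 'x': {3} → {3}.
Read 'x': {3} → {3}.

{3}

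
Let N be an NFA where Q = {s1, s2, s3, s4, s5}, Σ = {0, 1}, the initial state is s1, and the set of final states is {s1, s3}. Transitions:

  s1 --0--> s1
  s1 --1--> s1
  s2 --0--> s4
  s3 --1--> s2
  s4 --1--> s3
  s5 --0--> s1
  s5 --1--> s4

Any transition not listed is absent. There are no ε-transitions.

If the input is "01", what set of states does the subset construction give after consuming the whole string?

{s1}

Start in {s1}.
Read '0': {s1} → {s1}.
Read '1': {s1} → {s1}.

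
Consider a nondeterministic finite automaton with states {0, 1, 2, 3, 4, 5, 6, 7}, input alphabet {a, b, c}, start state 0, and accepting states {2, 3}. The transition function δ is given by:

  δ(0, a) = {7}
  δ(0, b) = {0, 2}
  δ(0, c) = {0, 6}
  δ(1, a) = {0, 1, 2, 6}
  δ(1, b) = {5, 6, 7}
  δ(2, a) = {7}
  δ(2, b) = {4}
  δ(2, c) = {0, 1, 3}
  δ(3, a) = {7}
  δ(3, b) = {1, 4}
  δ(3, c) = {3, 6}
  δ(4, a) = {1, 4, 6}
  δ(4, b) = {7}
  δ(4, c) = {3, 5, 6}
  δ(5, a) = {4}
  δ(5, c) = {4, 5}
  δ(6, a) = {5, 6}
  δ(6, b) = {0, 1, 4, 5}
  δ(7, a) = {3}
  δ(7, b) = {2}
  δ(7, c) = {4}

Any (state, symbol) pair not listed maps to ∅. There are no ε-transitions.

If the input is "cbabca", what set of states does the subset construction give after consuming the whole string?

{0, 1, 2, 4, 5, 6, 7}

Start in {0}.
Read 'c': {0} → {0, 6}.
Read 'b': {0, 6} → {0, 1, 2, 4, 5}.
Read 'a': {0, 1, 2, 4, 5} → {0, 1, 2, 4, 6, 7}.
Read 'b': {0, 1, 2, 4, 6, 7} → {0, 1, 2, 4, 5, 6, 7}.
Read 'c': {0, 1, 2, 4, 5, 6, 7} → {0, 1, 3, 4, 5, 6}.
Read 'a': {0, 1, 3, 4, 5, 6} → {0, 1, 2, 4, 5, 6, 7}.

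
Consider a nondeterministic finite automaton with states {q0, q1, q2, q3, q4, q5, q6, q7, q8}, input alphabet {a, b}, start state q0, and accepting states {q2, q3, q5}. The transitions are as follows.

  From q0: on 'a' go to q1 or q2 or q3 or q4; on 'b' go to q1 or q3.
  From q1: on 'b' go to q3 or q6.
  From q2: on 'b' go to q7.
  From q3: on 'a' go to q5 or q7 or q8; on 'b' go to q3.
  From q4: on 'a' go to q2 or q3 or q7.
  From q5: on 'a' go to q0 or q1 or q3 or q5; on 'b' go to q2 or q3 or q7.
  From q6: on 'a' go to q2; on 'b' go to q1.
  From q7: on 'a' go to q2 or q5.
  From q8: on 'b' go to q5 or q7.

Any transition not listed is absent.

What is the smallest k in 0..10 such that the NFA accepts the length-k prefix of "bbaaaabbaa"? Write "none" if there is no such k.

1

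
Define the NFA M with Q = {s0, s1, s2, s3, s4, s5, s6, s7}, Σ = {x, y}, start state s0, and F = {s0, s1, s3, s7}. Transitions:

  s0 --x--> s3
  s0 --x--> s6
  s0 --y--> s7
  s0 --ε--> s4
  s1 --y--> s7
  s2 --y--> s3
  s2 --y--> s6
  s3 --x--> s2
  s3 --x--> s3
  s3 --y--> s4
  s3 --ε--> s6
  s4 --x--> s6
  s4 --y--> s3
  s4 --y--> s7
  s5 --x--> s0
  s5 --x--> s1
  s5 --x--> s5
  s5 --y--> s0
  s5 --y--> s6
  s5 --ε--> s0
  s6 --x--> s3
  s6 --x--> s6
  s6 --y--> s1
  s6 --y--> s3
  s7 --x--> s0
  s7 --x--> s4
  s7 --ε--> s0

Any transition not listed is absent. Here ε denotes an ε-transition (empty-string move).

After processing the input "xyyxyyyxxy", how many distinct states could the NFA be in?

4

Start: ε-closure({s0}) = {s0, s4}.
Read 'x': s0→{s3, s6}, s4→{s6}; now {s3, s6}.
Read 'y': s3→{s4}, s6→{s1, s3}; union {s1, s3, s4}; ε-closure = {s1, s3, s4, s6}.
Read 'y': s1→{s7}, s3→{s4}, s4→{s3, s7}, s6→{s1, s3}; union {s1, s3, s4, s7}; ε-closure = {s0, s1, s3, s4, s6, s7}.
Read 'x': s0→{s3, s6}, s1→∅, s3→{s2, s3}, s4→{s6}, s6→{s3, s6}, s7→{s0, s4}; now {s0, s2, s3, s4, s6}.
Read 'y': s0→{s7}, s2→{s3, s6}, s3→{s4}, s4→{s3, s7}, s6→{s1, s3}; union {s1, s3, s4, s6, s7}; ε-closure = {s0, s1, s3, s4, s6, s7}.
Read 'y': s0→{s7}, s1→{s7}, s3→{s4}, s4→{s3, s7}, s6→{s1, s3}, s7→∅; union {s1, s3, s4, s7}; ε-closure = {s0, s1, s3, s4, s6, s7}.
Read 'y': s0→{s7}, s1→{s7}, s3→{s4}, s4→{s3, s7}, s6→{s1, s3}, s7→∅; union {s1, s3, s4, s7}; ε-closure = {s0, s1, s3, s4, s6, s7}.
Read 'x': s0→{s3, s6}, s1→∅, s3→{s2, s3}, s4→{s6}, s6→{s3, s6}, s7→{s0, s4}; now {s0, s2, s3, s4, s6}.
Read 'x': s0→{s3, s6}, s2→∅, s3→{s2, s3}, s4→{s6}, s6→{s3, s6}; now {s2, s3, s6}.
Read 'y': s2→{s3, s6}, s3→{s4}, s6→{s1, s3}; now {s1, s3, s4, s6}.
That set has 4 states.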